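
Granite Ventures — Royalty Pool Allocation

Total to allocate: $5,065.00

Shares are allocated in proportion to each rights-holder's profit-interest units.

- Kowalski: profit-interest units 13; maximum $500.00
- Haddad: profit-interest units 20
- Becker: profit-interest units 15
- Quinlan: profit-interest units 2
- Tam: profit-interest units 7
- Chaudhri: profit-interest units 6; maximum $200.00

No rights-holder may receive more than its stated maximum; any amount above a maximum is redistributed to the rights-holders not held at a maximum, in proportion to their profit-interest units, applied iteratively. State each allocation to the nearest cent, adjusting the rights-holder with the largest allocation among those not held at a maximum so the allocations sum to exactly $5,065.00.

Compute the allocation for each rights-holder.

Sum of profit-interest units: 63.
Pro-rata shares before constraints: Kowalski 1,045.1587; Haddad 1,607.9365; Becker 1,205.9524; Quinlan 160.7937; Tam 562.7778; Chaudhri 482.3810.
Cap binds for Kowalski ($500.00), Chaudhri ($200.00); residual $4,365.00 reallocated over remaining profit-interest units 44.
Redistributed shares: Haddad 1,984.0909 → $1,984.09; Becker 1,488.0682 → $1,488.07; Quinlan 198.4091 → $198.41; Tam 694.4318 → $694.43.

Kowalski: $500.00 · Haddad: $1,984.09 · Becker: $1,488.07 · Quinlan: $198.41 · Tam: $694.43 · Chaudhri: $200.00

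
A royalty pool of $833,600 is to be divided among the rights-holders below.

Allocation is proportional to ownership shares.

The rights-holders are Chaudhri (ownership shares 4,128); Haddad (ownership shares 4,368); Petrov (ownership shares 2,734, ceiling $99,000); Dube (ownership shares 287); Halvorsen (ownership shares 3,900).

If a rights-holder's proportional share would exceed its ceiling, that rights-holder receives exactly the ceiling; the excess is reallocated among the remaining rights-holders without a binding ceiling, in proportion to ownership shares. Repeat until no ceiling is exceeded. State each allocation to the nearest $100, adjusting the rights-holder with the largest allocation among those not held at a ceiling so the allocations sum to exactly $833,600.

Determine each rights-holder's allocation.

Chaudhri: $239,100 | Haddad: $253,000 | Petrov: $99,000 | Dube: $16,600 | Halvorsen: $225,900

Combined ownership shares = 15,417.
Pro-rata shares before constraints: Chaudhri 223,201.71; Haddad 236,178.56; Petrov 147,827.88; Dube 15,518.14; Halvorsen 210,873.71.
Capped: Petrov ($99,000); residual $734,600 reallocated over remaining ownership shares 12,683.
Remaining shares: Chaudhri 239,093.97 → $239,100; Haddad 252,994.78 → $253,000; Dube 16,623.05 → $16,600; Halvorsen 225,888.20 → $225,900.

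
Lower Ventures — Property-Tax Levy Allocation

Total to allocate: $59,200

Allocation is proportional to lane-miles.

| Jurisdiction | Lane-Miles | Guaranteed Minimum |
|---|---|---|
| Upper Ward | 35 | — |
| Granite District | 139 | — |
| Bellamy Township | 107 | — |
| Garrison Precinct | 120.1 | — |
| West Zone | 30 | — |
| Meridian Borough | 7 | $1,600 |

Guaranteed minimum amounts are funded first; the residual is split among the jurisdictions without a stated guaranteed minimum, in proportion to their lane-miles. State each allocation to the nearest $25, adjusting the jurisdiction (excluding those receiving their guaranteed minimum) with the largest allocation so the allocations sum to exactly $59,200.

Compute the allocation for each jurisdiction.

Upper Ward: $4,675 | Granite District: $18,575 | Bellamy Township: $14,300 | Garrison Precinct: $16,050 | West Zone: $4,000 | Meridian Borough: $1,600

Fund the minimums — Meridian Borough $1,600. Residual $57,600.
Residual split over remaining lane-miles 431.1: Upper Ward 4,676.41 → $4,675; Granite District 18,572.03 → $18,575; Bellamy Township 14,296.45 → $14,300; Garrison Precinct 16,046.76 → $16,050; West Zone 4,008.35 → $4,000.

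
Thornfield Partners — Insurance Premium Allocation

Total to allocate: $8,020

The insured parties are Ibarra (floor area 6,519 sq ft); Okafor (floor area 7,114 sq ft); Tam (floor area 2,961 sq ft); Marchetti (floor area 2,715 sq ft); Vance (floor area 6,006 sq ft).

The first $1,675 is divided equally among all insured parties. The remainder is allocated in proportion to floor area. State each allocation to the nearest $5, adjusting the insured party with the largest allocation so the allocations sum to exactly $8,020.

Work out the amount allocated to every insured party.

Ibarra: $1,970 · Okafor: $2,120 · Tam: $1,075 · Marchetti: $1,015 · Vance: $1,840

First tranche $1,675 split equally: $335 each.
Remainder $6,345 by floor area (total 25,315): Ibarra 1,633.93 → $1,635; Okafor 1,783.07 → $1,785; Tam 742.15 → $740; Marchetti 680.49 → $680; Vance 1,505.36 → $1,505.
Totals: Ibarra $335 + $1,635 = $1,970; Okafor $335 + $1,785 = $2,120; Tam $335 + $740 = $1,075; Marchetti $335 + $680 = $1,015; Vance $335 + $1,505 = $1,840.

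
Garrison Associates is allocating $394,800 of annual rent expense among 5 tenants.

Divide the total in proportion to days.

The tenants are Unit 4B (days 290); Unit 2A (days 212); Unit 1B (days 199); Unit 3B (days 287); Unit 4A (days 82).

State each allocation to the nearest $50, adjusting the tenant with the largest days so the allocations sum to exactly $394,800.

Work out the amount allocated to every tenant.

Unit 4B: $107,000; Unit 2A: $78,200; Unit 1B: $73,450; Unit 3B: $105,900; Unit 4A: $30,250

Total days = 290 + 212 + 199 + 287 + 82 = 1,070.
Proportional shares: Unit 4B 107,001.87; Unit 2A 78,222.06; Unit 1B 73,425.42; Unit 3B 105,894.95; Unit 4A 30,255.70.
At nearest $50: Unit 4B $107,000; Unit 2A $78,200; Unit 1B $73,450; Unit 3B $105,900; Unit 4A $30,250. Sum = $394,800.
Rounded total matches; no reconciliation needed.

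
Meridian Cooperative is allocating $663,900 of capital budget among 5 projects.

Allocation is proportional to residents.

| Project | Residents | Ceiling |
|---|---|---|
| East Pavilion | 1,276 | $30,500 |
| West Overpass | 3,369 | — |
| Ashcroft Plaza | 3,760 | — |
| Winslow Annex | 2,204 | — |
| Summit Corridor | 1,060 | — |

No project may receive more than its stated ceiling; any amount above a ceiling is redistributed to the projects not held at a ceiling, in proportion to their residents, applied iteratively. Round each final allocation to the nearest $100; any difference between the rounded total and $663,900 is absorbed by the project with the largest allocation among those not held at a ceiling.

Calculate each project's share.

East Pavilion: $30,500; West Overpass: $205,300; Ashcroft Plaza: $229,200; Winslow Annex: $134,300; Summit Corridor: $64,600

Sum of residents: 11,669.
Pro-rata shares before constraints: East Pavilion 72,597.17; West Overpass 191,677.02; Ashcroft Plaza 213,922.70; Winslow Annex 125,395.12; Summit Corridor 60,308.00.
Cap binds for East Pavilion ($30,500); remaining pool $633,400 reallocated over remaining residents 10,393.
Remaining shares: West Overpass 205,323.26 → $205,300; Ashcroft Plaza 229,152.70 → $229,200; Winslow Annex 134,322.49 → $134,300; Summit Corridor 64,601.56 → $64,600.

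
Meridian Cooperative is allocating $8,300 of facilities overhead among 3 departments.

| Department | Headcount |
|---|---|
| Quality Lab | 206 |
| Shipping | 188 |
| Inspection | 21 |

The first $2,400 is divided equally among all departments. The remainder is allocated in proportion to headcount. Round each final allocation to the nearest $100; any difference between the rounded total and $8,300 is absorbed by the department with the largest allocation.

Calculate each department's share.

$2,400 shared equally gives $800 per department.
Remainder $5,900 by headcount (total 415): Quality Lab 2,928.67 → $2,900; Shipping 2,672.77 → $2,700; Inspection 298.55 → $300.
Totals: Quality Lab $800 + $2,900 = $3,700; Shipping $800 + $2,700 = $3,500; Inspection $800 + $300 = $1,100.

Quality Lab: $3,700 · Shipping: $3,500 · Inspection: $1,100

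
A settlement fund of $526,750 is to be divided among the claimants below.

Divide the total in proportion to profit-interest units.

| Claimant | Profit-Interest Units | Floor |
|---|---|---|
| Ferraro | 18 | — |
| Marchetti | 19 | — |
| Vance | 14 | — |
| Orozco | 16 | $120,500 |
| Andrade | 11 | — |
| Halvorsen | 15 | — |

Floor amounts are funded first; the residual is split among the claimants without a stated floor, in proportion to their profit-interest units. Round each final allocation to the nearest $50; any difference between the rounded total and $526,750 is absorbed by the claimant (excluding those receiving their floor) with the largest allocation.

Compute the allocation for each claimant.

Ferraro: $94,950 | Marchetti: $100,250 | Vance: $73,850 | Orozco: $120,500 | Andrade: $58,050 | Halvorsen: $79,150

Minimums first: Orozco $120,500. Balance $406,250.
Balance split over remaining profit-interest units 77: Ferraro 94,967.53 → $94,950; Marchetti 100,243.51 → $100,250; Vance 73,863.64 → $73,850; Andrade 58,035.71 → $58,050; Halvorsen 79,139.61 → $79,150.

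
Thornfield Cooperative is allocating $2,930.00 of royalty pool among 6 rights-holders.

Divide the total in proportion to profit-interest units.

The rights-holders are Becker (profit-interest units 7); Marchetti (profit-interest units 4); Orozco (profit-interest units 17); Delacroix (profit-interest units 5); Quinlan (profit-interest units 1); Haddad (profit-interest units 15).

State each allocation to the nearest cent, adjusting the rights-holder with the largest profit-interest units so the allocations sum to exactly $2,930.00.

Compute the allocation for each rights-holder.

Becker: $418.57 | Marchetti: $239.18 | Orozco: $1,016.53 | Delacroix: $298.98 | Quinlan: $59.80 | Haddad: $896.94

Profit-interest units total: 7 + 4 + 17 + 5 + 1 + 15 = 49.
Pro-rata amounts: Becker 418.5714; Marchetti 239.1837; Orozco 1,016.5306; Delacroix 298.9796; Quinlan 59.7959; Haddad 896.9388.
After rounding (cent): Becker $418.57; Marchetti $239.18; Orozco $1,016.53; Delacroix $298.98; Quinlan $59.80; Haddad $896.94. Sum = $2,930.00.
Sum already equals the total — no adjustment.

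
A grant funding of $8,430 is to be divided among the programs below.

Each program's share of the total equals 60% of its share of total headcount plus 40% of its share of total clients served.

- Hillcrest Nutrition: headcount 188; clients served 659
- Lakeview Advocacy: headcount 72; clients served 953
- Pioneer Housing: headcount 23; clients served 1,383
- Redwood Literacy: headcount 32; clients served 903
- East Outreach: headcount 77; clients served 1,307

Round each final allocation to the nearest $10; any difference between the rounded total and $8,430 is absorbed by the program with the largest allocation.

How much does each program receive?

Hillcrest Nutrition: $2,850; Lakeview Advocacy: $1,550; Pioneer Housing: $1,190; Redwood Literacy: $1,000; East Outreach: $1,840

Headcount total 392; clients served total 5,205.
Combined weights (60% headcount + 40% clients served): Hillcrest Nutrition 0.3384; Lakeview Advocacy 0.1834; Pioneer Housing 0.1415; Redwood Literacy 0.1184; East Outreach 0.2183.
Raw shares: Hillcrest Nutrition 2,852.70; Lakeview Advocacy 1,546.41; Pioneer Housing 1,192.73; Redwood Literacy 997.90; East Outreach 1,840.26.
Rounded to nearest $10: Hillcrest Nutrition $2,850; Lakeview Advocacy $1,550; Pioneer Housing $1,190; Redwood Literacy $1,000; East Outreach $1,840. Sum = $8,430.
No rounding difference to absorb.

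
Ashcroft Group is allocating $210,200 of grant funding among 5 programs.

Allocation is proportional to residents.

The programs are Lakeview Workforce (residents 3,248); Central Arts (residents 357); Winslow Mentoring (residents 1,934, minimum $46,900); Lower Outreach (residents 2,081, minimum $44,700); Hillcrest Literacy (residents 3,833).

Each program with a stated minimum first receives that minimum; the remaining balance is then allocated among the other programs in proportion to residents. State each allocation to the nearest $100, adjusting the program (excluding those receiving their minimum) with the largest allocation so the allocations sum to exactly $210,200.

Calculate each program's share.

Lakeview Workforce: $51,800 · Central Arts: $5,700 · Winslow Mentoring: $46,900 · Lower Outreach: $44,700 · Hillcrest Literacy: $61,100

Fund the minimums — Winslow Mentoring $46,900; Lower Outreach $44,700. Balance $118,600.
Balance split over remaining residents 7,438: Lakeview Workforce 51,789.84 → $51,800; Central Arts 5,692.42 → $5,700; Hillcrest Literacy 61,117.75 → $61,100.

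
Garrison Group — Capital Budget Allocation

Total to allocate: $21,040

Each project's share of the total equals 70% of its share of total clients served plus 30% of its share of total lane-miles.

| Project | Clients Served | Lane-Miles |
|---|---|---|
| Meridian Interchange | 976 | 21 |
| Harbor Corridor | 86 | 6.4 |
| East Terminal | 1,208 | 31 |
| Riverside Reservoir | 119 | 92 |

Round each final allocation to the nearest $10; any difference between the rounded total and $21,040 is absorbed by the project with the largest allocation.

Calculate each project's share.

Clients served total 2,389; lane-miles total 150.4.
Blended shares (70% clients served + 30% lane-miles): Meridian Interchange 0.3279; Harbor Corridor 0.0380; East Terminal 0.4158; Riverside Reservoir 0.2184.
Pro-rata amounts: Meridian Interchange 6,898.29; Harbor Corridor 798.78; East Terminal 8,748.24; Riverside Reservoir 4,594.69.
At nearest $10: Meridian Interchange $6,900; Harbor Corridor $800; East Terminal $8,750; Riverside Reservoir $4,590. Sum = $21,040.
No rounding difference to absorb.

Meridian Interchange: $6,900; Harbor Corridor: $800; East Terminal: $8,750; Riverside Reservoir: $4,590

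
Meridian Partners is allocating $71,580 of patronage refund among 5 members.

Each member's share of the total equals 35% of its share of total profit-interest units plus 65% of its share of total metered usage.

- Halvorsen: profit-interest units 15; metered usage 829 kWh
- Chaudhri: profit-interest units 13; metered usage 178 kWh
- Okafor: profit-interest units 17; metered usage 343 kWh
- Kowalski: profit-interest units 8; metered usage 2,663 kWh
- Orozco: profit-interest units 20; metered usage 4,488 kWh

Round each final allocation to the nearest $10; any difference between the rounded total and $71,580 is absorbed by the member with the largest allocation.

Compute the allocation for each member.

Totals — profit-interest units 73, metered usage 8,501.
Composite weights (35% profit-interest units + 65% metered usage): Halvorsen 0.1353; Chaudhri 0.0759; Okafor 0.1077; Kowalski 0.2420; Orozco 0.4391.
Proportional shares: Halvorsen 9,685.09; Chaudhri 5,435.71; Okafor 7,711.54; Kowalski 17,320.45; Orozco 31,427.20.
At nearest $10: Halvorsen $9,690; Chaudhri $5,440; Okafor $7,710; Kowalski $17,320; Orozco $31,430. Sum = $71,590.
Difference $71,580 − $71,590 = −$10 applied to largest allocation (Orozco): Orozco becomes $31,420.

Halvorsen: $9,690 | Chaudhri: $5,440 | Okafor: $7,710 | Kowalski: $17,320 | Orozco: $31,420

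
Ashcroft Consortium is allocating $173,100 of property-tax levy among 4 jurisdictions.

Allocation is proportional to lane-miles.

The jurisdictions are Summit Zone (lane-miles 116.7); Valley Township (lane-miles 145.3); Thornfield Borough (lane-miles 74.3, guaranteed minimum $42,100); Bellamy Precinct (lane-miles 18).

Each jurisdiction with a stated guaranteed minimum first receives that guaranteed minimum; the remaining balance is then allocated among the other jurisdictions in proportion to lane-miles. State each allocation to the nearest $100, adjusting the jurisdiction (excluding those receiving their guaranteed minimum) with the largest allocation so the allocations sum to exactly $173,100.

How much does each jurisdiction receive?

Summit Zone: $54,600 · Valley Township: $68,000 · Thornfield Borough: $42,100 · Bellamy Precinct: $8,400

Guaranteed amounts: Thornfield Borough $42,100. Residual $131,000.
Residual split over remaining lane-miles 280: Summit Zone 54,598.93 → $54,600; Valley Township 67,979.64 → $68,000; Bellamy Precinct 8,421.43 → $8,400.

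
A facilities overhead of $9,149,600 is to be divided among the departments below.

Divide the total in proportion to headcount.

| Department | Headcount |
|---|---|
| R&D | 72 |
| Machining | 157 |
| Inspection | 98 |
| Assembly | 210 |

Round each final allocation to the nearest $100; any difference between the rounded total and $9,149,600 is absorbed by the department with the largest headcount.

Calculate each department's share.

Combined headcount = 537.
Pro-rata amounts: R&D 72/537 × $9,149,600 = 1,226,762.01; Machining 157/537 × $9,149,600 = 2,675,022.72; Inspection 98/537 × $9,149,600 = 1,669,759.40; Assembly 210/537 × $9,149,600 = 3,578,055.87.
At nearest $100: R&D $1,226,800; Machining $2,675,000; Inspection $1,669,800; Assembly $3,578,100. Sum = $9,149,700.
Difference $9,149,600 − $9,149,700 = −$100 applied to largest headcount (Assembly): Assembly becomes $3,578,000.

R&D: $1,226,800 | Machining: $2,675,000 | Inspection: $1,669,800 | Assembly: $3,578,000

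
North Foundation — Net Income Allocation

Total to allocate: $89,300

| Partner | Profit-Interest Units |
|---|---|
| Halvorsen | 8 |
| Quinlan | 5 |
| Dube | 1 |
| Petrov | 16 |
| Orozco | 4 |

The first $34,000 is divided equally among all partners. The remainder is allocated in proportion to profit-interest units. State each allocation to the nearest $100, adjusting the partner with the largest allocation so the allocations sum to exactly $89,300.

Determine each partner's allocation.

First tranche $34,000 split equally: $6,800 each.
Remainder $55,300 by profit-interest units (total 34): Halvorsen 13,011.76 → $13,000; Quinlan 8,132.35 → $8,100; Dube 1,626.47 → $1,600; Petrov 26,023.53 → $26,000; Orozco 6,505.88 → $6,500.
Rounding difference +$100 on remainder applied to Petrov.
Totals: Halvorsen $6,800 + $13,000 = $19,800; Quinlan $6,800 + $8,100 = $14,900; Dube $6,800 + $1,600 = $8,400; Petrov $6,800 + $26,100 = $32,900; Orozco $6,800 + $6,500 = $13,300.

Halvorsen: $19,800; Quinlan: $14,900; Dube: $8,400; Petrov: $32,900; Orozco: $13,300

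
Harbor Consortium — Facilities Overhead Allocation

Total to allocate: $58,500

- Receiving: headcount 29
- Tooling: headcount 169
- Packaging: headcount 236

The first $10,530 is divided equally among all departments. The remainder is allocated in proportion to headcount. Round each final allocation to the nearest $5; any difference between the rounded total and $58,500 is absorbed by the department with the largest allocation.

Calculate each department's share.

First tranche $10,530 split equally: $3,510 each.
Remainder $47,970 by headcount (total 434): Receiving 3,205.37 → $3,205; Tooling 18,679.56 → $18,680; Packaging 26,085.07 → $26,085.
Totals: Receiving $3,510 + $3,205 = $6,715; Tooling $3,510 + $18,680 = $22,190; Packaging $3,510 + $26,085 = $29,595.

Receiving: $6,715 · Tooling: $22,190 · Packaging: $29,595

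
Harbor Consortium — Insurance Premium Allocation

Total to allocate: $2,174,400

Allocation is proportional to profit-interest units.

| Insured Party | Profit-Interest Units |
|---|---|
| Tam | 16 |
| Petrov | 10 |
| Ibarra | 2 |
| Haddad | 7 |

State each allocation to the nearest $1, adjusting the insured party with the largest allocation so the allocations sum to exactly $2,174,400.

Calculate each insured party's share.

Tam: $994,012 · Petrov: $621,257 · Ibarra: $124,251 · Haddad: $434,880

Total profit-interest units = 35.
Raw shares: Tam 16/35 × $2,174,400 = 994,011.43; Petrov 10/35 × $2,174,400 = 621,257.14; Ibarra 2/35 × $2,174,400 = 124,251.43; Haddad 7/35 × $2,174,400 = 434,880.00.
At nearest $1: Tam $994,011; Petrov $621,257; Ibarra $124,251; Haddad $434,880. Sum = $2,174,399.
Difference $2,174,400 − $2,174,399 = +$1 applied to largest allocation (Tam): Tam becomes $994,012.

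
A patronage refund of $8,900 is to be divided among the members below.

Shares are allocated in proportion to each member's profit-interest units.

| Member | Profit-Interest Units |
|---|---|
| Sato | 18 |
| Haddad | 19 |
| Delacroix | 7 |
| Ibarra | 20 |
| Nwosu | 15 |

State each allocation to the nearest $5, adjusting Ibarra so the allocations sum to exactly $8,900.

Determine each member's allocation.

Profit-interest units total: 79.
Unrounded shares: Sato 18/79 × $8,900 = 2,027.85; Haddad 19/79 × $8,900 = 2,140.51; Delacroix 7/79 × $8,900 = 788.61; Ibarra 20/79 × $8,900 = 2,253.16; Nwosu 15/79 × $8,900 = 1,689.87.
At nearest $5: Sato $2,030; Haddad $2,140; Delacroix $790; Ibarra $2,255; Nwosu $1,690. Sum = $8,905.
Difference $8,900 − $8,905 = −$5 applied to Ibarra: Ibarra becomes $2,250.

Sato: $2,030 · Haddad: $2,140 · Delacroix: $790 · Ibarra: $2,250 · Nwosu: $1,690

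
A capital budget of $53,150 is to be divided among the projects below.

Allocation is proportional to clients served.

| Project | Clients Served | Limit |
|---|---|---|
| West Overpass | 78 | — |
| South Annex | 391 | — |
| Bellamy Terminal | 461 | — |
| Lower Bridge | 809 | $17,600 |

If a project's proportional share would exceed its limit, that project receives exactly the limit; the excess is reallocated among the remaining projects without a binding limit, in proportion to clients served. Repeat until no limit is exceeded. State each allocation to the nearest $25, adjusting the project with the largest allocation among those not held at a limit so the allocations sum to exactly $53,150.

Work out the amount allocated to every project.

West Overpass: $2,975; South Annex: $14,950; Bellamy Terminal: $17,625; Lower Bridge: $17,600

Sum of clients served: 1,739.
Unconstrained shares: West Overpass 2,383.96; South Annex 11,950.35; Bellamy Terminal 14,089.79; Lower Bridge 24,725.91.
Held at cap: Lower Bridge ($17,600); residual $35,550 reallocated over remaining clients served 930.
Shares after redistribution: West Overpass 2,981.61 → $2,975; South Annex 14,946.29 → $14,950; Bellamy Terminal 17,622.10 → $17,625.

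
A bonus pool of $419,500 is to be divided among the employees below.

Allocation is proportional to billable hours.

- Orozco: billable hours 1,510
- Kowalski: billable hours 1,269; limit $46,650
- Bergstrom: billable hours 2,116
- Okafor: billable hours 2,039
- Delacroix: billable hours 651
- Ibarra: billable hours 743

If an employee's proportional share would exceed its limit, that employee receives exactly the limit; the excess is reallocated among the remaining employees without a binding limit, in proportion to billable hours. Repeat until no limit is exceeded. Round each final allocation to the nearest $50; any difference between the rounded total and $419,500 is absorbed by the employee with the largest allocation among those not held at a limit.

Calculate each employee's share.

Total billable hours = 8,328.
Pro-rata shares before constraints: Orozco 76,062.08; Kowalski 63,922.37; Bergstrom 106,587.66; Okafor 102,708.99; Delacroix 32,792.33; Ibarra 37,426.57.
Held at cap: Kowalski ($46,650); residual $372,850 reallocated over remaining billable hours 7,059.
Remaining shares: Orozco 79,756.84 → $79,750; Bergstrom 111,765.21 → $111,750; Okafor 107,698.14 → $107,700; Delacroix 34,385.23 → $34,400; Ibarra 39,244.59 → $39,250.

Orozco: $79,750; Kowalski: $46,650; Bergstrom: $111,750; Okafor: $107,700; Delacroix: $34,400; Ibarra: $39,250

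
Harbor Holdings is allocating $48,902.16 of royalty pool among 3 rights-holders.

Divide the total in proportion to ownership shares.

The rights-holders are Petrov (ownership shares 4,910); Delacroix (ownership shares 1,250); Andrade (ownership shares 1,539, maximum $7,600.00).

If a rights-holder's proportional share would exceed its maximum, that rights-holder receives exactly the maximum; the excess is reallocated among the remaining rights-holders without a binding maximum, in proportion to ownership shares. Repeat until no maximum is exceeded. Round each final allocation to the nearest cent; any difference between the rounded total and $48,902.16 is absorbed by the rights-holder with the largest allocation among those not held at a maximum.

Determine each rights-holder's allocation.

Petrov: $32,921.04 · Delacroix: $8,381.12 · Andrade: $7,600.00

Combined ownership shares = 7,699.
Pro-rata shares before constraints: Petrov 31,187.1159; Delacroix 7,939.6935; Andrade 9,775.3506.
Capped: Andrade ($7,600.00); remaining pool $41,302.16 reallocated over remaining ownership shares 6,160.
Redistributed shares: Petrov 32,921.0399 → $32,921.04; Delacroix 8,381.1201 → $8,381.12.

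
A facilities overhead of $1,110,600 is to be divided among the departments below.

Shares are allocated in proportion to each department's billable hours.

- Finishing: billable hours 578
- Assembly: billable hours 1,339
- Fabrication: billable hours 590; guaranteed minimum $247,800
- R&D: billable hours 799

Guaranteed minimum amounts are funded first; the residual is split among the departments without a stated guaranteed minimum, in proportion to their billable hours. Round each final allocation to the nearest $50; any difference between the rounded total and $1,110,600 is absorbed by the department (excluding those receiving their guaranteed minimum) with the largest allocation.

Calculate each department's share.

Finishing: $183,600; Assembly: $425,400; Fabrication: $247,800; R&D: $253,800

Fund the minimums — Fabrication $247,800. Remaining pool $862,800.
Remaining pool split over remaining billable hours 2,716: Finishing 183,615.02 → $183,600; Assembly 425,364.21 → $425,350; R&D 253,820.77 → $253,800.
Rounding difference +$50 applied to Assembly → $425,400.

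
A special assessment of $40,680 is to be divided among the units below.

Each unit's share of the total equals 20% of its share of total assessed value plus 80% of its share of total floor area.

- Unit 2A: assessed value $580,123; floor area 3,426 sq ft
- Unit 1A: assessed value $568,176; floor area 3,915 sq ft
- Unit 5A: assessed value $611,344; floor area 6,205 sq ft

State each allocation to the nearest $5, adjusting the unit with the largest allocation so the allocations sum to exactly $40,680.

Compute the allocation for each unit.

Unit 2A: $10,915; Unit 1A: $12,035; Unit 5A: $17,730

Totals — assessed value 1,759,643, floor area 13,546.
Combined weights (20% assessed value + 80% floor area): Unit 2A 0.2683; Unit 1A 0.2958; Unit 5A 0.4359.
Raw shares: Unit 2A 10,913.19; Unit 1A 12,032.77; Unit 5A 17,734.04.
At nearest $5: Unit 2A $10,915; Unit 1A $12,035; Unit 5A $17,735. Sum = $40,685.
Difference $40,680 − $40,685 = −$5 applied to largest allocation (Unit 5A): Unit 5A becomes $17,730.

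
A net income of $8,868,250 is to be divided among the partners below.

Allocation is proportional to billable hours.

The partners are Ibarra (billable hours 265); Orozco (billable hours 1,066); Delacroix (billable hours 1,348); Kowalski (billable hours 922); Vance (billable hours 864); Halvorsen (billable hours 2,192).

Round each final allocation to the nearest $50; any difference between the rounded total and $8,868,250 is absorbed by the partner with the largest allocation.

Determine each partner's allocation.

Total billable hours = 6,657.
Pro-rata amounts: Ibarra 265/6,657 × $8,868,250 = 353,024.82; Orozco 1,066/6,657 × $8,868,250 = 1,420,092.31; Delacroix 1,348/6,657 × $8,868,250 = 1,795,764.01; Kowalski 922/6,657 × $8,868,250 = 1,228,259.95; Vance 864/6,657 × $8,868,250 = 1,150,994.14; Halvorsen 2,192/6,657 × $8,868,250 = 2,920,114.77.
At nearest $50: Ibarra $353,000; Orozco $1,420,100; Delacroix $1,795,750; Kowalski $1,228,250; Vance $1,151,000; Halvorsen $2,920,100. Sum = $8,868,200.
Difference $8,868,250 − $8,868,200 = +$50 applied to largest allocation (Halvorsen): Halvorsen becomes $2,920,150.

Ibarra: $353,000 · Orozco: $1,420,100 · Delacroix: $1,795,750 · Kowalski: $1,228,250 · Vance: $1,151,000 · Halvorsen: $2,920,150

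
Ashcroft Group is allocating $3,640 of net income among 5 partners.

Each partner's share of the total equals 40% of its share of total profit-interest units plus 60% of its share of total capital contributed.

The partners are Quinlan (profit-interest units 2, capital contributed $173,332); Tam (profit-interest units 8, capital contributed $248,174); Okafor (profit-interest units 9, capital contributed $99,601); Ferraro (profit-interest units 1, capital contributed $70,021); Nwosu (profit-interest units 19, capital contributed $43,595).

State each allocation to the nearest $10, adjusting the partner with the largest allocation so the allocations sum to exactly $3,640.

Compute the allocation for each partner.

Quinlan: $670; Tam: $1,150; Okafor: $680; Ferraro: $280; Nwosu: $860

Totals — profit-interest units 39, capital contributed 634,723.
Composite weights (40% profit-interest units + 60% capital contributed): Quinlan 0.1844; Tam 0.3166; Okafor 0.1865; Ferraro 0.0764; Nwosu 0.2361.
Proportional shares: Quinlan 671.08; Tam 1,152.60; Okafor 678.71; Ferraro 278.27; Nwosu 859.34.
At nearest $10: Quinlan $670; Tam $1,150; Okafor $680; Ferraro $280; Nwosu $860. Sum = $3,640.
Rounded total matches; no reconciliation needed.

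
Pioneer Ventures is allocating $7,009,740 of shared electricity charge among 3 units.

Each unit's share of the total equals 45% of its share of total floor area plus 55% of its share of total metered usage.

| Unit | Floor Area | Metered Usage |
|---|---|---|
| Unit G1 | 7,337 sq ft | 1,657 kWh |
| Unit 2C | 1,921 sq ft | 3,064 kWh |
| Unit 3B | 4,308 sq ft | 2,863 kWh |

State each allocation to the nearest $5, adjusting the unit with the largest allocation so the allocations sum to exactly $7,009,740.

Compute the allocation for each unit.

Floor area total 13,566; metered usage total 7,584.
Composite weights (45% floor area + 55% metered usage): Unit G1 0.3635; Unit 2C 0.2859; Unit 3B 0.3505.
Pro-rata amounts: Unit G1 2,548,350.90; Unit 2C 2,004,270.04; Unit 3B 2,457,119.06.
At nearest $5: Unit G1 $2,548,350; Unit 2C $2,004,270; Unit 3B $2,457,120. Sum = $7,009,740.
No rounding difference to absorb.

Unit G1: $2,548,350 | Unit 2C: $2,004,270 | Unit 3B: $2,457,120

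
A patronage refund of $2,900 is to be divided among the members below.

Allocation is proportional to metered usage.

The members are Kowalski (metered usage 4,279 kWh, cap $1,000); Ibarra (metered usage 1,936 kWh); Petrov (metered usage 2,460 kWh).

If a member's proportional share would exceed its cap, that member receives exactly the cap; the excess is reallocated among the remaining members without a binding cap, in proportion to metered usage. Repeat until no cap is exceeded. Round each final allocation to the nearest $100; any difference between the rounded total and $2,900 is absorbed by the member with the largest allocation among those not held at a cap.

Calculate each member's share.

Kowalski: $1,000 | Ibarra: $800 | Petrov: $1,100

Metered usage total: 8,675.
Pro-rata shares before constraints: Kowalski 1,430.44; Ibarra 647.19; Petrov 822.36.
Held at cap: Kowalski ($1,000); residual $1,900 reallocated over remaining metered usage 4,396.
Shares after redistribution: Ibarra 836.76 → $800; Petrov 1,063.24 → $1,100.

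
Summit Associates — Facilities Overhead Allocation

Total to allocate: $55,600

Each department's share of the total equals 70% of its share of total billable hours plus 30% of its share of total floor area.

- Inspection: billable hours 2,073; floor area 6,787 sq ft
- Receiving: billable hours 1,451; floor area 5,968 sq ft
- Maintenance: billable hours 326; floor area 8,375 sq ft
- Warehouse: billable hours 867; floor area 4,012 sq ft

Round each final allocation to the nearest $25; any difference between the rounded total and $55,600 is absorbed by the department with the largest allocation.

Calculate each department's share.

Inspection: $21,600 | Receiving: $15,925 | Maintenance: $8,250 | Warehouse: $9,825

Totals — billable hours 4,717, floor area 25,142.
Combined weights (70% billable hours + 30% floor area): Inspection 0.3886; Receiving 0.2865; Maintenance 0.1483; Warehouse 0.1765.
Pro-rata amounts: Inspection 21,607.05; Receiving 15,931.57; Maintenance 8,246.07; Warehouse 9,815.31.
At nearest $25: Inspection $21,600; Receiving $15,925; Maintenance $8,250; Warehouse $9,825. Sum = $55,600.
Sum already equals the total — no adjustment.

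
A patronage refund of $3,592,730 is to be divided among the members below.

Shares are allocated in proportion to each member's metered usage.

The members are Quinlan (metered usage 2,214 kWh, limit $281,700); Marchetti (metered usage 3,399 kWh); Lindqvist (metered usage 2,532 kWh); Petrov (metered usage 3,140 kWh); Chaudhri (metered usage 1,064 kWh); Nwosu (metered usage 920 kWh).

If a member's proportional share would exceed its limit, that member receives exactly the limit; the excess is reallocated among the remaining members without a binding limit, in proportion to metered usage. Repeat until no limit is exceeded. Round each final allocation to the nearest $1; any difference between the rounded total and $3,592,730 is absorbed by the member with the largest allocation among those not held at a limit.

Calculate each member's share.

Metered usage total: 13,269.
Proportional shares (ignoring caps): Quinlan 599,465.24; Marchetti 920,317.23; Lindqvist 685,567.29; Petrov 850,190.08; Chaudhri 288,089.89; Nwosu 249,100.28.
Held at cap: Quinlan ($281,700); balance $3,311,030 reallocated over remaining metered usage 11,055.
Shares after redistribution: Marchetti 1,018,018.18 → $1,018,018; Lindqvist 758,347.17 → $758,347; Petrov 940,446.33 → $940,446; Chaudhri 318,673.53 → $318,674; Nwosu 275,544.79 → $275,545.

Quinlan: $281,700 | Marchetti: $1,018,018 | Lindqvist: $758,347 | Petrov: $940,446 | Chaudhri: $318,674 | Nwosu: $275,545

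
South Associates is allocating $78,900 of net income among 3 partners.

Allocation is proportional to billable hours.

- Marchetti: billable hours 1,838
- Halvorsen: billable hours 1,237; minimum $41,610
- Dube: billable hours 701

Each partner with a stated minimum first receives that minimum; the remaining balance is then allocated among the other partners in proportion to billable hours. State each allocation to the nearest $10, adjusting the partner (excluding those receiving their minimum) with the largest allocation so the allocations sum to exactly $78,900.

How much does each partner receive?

Minimums first: Halvorsen $41,610. Balance $37,290.
Balance split over remaining billable hours 2,539: Marchetti 26,994.49 → $26,990; Dube 10,295.51 → $10,300.

Marchetti: $26,990 | Halvorsen: $41,610 | Dube: $10,300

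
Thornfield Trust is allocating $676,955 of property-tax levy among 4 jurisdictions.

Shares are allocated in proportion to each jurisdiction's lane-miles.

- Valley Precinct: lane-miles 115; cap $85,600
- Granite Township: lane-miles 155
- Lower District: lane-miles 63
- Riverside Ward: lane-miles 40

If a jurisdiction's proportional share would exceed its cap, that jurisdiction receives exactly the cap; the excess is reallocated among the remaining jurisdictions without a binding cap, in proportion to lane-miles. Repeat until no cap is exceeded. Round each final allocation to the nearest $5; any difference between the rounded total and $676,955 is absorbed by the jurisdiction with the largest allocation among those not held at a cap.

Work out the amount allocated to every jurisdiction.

Sum of lane-miles: 373.
Pro-rata shares before constraints: Valley Precinct 208,712.67; Granite Township 281,308.38; Lower District 114,338.24; Riverside Ward 72,595.71.
Held at cap: Valley Precinct ($85,600); balance $591,355 reallocated over remaining lane-miles 258.
Redistributed shares: Granite Township 355,271.41 → $355,270; Lower District 144,400.64 → $144,400; Riverside Ward 91,682.95 → $91,685.

Valley Precinct: $85,600 · Granite Township: $355,270 · Lower District: $144,400 · Riverside Ward: $91,685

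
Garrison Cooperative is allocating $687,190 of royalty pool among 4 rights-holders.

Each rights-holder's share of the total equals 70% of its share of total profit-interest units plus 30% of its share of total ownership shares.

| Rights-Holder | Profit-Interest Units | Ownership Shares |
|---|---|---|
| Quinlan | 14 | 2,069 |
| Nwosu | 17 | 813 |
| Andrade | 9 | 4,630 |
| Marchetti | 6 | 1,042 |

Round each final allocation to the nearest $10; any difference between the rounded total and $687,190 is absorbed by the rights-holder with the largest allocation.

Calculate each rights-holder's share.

Totals — profit-interest units 46, ownership shares 8,554.
Composite weights (70% profit-interest units + 30% ownership shares): Quinlan 0.2856; Nwosu 0.2872; Andrade 0.2993; Marchetti 0.1278.
Pro-rata amounts: Quinlan 196,265.60; Nwosu 197,366.90; Andrade 205,701.18; Marchetti 87,856.32.
Rounded to nearest $10: Quinlan $196,270; Nwosu $197,370; Andrade $205,700; Marchetti $87,860. Sum = $687,200.
Difference $687,190 − $687,200 = −$10 applied to largest allocation (Andrade): Andrade becomes $205,690.

Quinlan: $196,270 · Nwosu: $197,370 · Andrade: $205,690 · Marchetti: $87,860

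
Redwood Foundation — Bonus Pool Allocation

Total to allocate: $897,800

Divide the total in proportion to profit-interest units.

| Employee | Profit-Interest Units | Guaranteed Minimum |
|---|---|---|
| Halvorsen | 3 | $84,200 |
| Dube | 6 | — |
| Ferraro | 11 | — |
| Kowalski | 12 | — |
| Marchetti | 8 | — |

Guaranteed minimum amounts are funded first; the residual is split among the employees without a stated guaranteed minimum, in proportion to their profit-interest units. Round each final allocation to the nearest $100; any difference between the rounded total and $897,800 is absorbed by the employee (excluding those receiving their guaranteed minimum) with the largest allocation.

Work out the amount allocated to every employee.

Halvorsen: $84,200; Dube: $131,900; Ferraro: $241,900; Kowalski: $263,900; Marchetti: $175,900

Guaranteed amounts: Halvorsen $84,200. Balance $813,600.
Balance split over remaining profit-interest units 37: Dube 131,935.14 → $131,900; Ferraro 241,881.08 → $241,900; Kowalski 263,870.27 → $263,900; Marchetti 175,913.51 → $175,900.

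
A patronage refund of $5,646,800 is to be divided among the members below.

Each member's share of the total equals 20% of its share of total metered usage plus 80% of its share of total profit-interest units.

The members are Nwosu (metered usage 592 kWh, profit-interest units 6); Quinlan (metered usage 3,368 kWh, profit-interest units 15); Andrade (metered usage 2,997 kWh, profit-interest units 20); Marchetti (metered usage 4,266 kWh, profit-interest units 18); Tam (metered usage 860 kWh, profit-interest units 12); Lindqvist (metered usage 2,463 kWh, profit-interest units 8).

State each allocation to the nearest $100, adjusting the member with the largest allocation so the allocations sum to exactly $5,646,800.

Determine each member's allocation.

Nwosu: $389,100 | Quinlan: $1,119,200 | Andrade: $1,376,300 | Marchetti: $1,360,500 | Tam: $753,000 | Lindqvist: $648,700

Totals — metered usage 14,546, profit-interest units 79.
Combined weights (20% metered usage + 80% profit-interest units): Nwosu 0.0689; Quinlan 0.1982; Andrade 0.2437; Marchetti 0.2409; Tam 0.1333; Lindqvist 0.1149.
Pro-rata amounts: Nwosu 389,059.94; Quinlan 1,119,235.27; Andrade 1,376,344.54; Marchetti 1,360,504.88; Tam 752,964.32; Lindqvist 648,691.05.
Rounded to nearest $100: Nwosu $389,100; Quinlan $1,119,200; Andrade $1,376,300; Marchetti $1,360,500; Tam $753,000; Lindqvist $648,700. Sum = $5,646,800.
Sum already equals the total — no adjustment.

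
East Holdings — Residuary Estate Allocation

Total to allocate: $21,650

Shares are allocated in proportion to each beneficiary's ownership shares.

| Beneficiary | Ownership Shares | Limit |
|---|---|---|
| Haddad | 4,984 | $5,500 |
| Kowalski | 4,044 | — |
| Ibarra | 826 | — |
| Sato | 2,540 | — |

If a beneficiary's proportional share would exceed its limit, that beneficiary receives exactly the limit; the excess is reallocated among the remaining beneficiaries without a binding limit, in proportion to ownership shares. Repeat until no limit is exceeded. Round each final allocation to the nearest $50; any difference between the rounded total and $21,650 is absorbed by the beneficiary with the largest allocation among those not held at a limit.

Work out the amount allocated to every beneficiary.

Total ownership shares = 12,394.
Pro-rata shares before constraints: Haddad 8,706.12; Kowalski 7,064.11; Ibarra 1,442.87; Sato 4,436.90.
Held at cap: Haddad ($5,500); remaining pool $16,150 reallocated over remaining ownership shares 7,410.
Shares after redistribution: Kowalski 8,813.85 → $8,800; Ibarra 1,800.26 → $1,800; Sato 5,535.90 → $5,550.

Haddad: $5,500 · Kowalski: $8,800 · Ibarra: $1,800 · Sato: $5,550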